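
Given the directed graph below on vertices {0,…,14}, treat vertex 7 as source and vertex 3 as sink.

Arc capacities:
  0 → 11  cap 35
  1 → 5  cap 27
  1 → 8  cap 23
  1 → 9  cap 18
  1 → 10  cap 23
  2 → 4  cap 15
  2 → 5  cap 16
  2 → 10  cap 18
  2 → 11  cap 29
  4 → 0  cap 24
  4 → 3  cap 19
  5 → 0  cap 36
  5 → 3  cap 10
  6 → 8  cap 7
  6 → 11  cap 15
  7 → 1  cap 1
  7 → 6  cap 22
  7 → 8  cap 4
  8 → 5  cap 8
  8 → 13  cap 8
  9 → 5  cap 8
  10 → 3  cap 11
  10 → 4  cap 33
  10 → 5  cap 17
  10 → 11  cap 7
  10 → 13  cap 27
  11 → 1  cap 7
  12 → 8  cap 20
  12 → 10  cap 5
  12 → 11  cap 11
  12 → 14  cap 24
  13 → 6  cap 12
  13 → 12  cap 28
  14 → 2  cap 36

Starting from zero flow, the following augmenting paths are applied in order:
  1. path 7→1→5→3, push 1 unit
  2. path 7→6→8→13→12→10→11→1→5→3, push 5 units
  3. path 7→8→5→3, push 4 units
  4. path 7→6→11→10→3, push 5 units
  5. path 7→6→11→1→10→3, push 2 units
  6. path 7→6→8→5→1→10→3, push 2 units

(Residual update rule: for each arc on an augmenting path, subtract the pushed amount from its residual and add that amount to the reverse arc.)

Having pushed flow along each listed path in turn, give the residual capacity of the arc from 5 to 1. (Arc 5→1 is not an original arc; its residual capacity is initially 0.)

after path 1 (7→1→5→3, push 1): res(5,1)=1
after path 2 (7→6→8→13→12→10→11→1→5→3, push 5): res(5,1)=6
after path 3 (7→8→5→3, push 4): res(5,1)=6
after path 4 (7→6→11→10→3, push 5): res(5,1)=6
after path 5 (7→6→11→1→10→3, push 2): res(5,1)=6
after path 6 (7→6→8→5→1→10→3, push 2): res(5,1)=4

Residual capacity of (5,1): 4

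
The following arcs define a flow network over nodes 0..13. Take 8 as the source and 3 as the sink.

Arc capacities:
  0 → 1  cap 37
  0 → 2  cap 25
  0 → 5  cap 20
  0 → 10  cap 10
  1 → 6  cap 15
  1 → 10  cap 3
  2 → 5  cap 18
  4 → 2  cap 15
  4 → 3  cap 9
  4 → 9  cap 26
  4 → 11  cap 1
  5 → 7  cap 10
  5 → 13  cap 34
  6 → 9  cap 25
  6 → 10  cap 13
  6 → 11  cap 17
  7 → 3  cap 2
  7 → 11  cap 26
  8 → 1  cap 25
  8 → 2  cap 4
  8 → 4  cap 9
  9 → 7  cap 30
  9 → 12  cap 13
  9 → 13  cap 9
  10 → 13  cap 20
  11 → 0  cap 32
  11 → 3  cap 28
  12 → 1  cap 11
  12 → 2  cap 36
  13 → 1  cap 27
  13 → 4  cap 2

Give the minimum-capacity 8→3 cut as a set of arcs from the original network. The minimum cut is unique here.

augment #1: 8→4→3 push 9
augment #2: 8→1→6→11→3 push 15
augment #3: 8→2→5→7→3 push 2
augment #4: 8→2→5→7→11→3 push 2
augment #5: 8→1→10→13→4→11→3 push 1
augment #6: 8→1→10→13→4→9→7→11→3 push 1
max flow = 30; residual-reachable set from 8 gives S-side
cut edges (S→T): {(1,6), (8,2), (8,4), (13,4)} total cap 30

Min-cut arcs: {(1,6), (8,2), (8,4), (13,4)} (total capacity 30)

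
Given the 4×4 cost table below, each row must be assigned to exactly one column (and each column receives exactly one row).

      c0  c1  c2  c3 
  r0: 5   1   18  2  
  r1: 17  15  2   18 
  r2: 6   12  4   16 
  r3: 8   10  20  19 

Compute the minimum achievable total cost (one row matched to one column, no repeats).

Minimum assignment cost: 20

optimal assignment: row0→col3 (cost 2), row1→col2 (cost 2), row2→col0 (cost 6), row3→col1 (cost 10)
total = 2 + 2 + 6 + 10 = 20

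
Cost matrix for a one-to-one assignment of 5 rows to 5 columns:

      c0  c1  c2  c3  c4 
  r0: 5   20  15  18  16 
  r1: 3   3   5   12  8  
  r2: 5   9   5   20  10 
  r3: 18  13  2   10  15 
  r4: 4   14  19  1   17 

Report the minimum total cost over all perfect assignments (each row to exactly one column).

optimal assignment: row0→col0 (cost 5), row1→col1 (cost 3), row2→col4 (cost 10), row3→col2 (cost 2), row4→col3 (cost 1)
total = 5 + 3 + 10 + 2 + 1 = 21

Minimum assignment cost: 21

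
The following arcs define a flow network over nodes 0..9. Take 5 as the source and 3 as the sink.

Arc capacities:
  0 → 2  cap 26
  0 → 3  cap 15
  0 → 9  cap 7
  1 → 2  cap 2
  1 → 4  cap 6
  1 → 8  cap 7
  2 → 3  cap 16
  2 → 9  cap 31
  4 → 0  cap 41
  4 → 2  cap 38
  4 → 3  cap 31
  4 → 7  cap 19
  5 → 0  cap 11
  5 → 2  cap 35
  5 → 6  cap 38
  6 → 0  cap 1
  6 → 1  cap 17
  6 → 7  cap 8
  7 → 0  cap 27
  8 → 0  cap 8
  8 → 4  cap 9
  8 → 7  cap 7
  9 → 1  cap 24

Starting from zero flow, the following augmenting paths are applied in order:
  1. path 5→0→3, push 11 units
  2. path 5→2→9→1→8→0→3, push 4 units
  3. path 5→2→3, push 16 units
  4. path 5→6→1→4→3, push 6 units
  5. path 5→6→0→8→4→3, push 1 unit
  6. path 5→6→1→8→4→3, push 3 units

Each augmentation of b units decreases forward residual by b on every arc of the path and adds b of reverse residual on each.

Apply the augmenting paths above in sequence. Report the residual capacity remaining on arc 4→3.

Residual capacity of (4,3): 21

after path 1 (5→0→3, push 11): res(4,3)=31
after path 2 (5→2→9→1→8→0→3, push 4): res(4,3)=31
after path 3 (5→2→3, push 16): res(4,3)=31
after path 4 (5→6→1→4→3, push 6): res(4,3)=25
after path 5 (5→6→0→8→4→3, push 1): res(4,3)=24
after path 6 (5→6→1→8→4→3, push 3): res(4,3)=21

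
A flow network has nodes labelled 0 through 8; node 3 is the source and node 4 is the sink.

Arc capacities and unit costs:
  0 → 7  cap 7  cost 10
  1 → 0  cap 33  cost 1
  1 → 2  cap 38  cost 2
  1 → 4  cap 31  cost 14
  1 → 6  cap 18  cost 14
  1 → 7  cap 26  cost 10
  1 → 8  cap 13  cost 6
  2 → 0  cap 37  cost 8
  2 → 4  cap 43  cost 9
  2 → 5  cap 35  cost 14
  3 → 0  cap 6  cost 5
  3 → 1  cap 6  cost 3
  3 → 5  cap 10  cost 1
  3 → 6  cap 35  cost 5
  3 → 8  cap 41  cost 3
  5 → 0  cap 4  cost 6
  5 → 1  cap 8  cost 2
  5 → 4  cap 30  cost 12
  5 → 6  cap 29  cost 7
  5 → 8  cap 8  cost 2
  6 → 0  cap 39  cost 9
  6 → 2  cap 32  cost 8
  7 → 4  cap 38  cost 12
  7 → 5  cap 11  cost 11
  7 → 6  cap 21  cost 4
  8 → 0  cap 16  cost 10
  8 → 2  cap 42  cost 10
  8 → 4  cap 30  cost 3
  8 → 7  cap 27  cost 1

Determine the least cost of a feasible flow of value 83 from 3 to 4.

shortest-cost path #1: 3→8→4 push 30 @ unit cost 6 (adds 180)
shortest-cost path #2: 3→5→4 push 10 @ unit cost 13 (adds 130)
shortest-cost path #3: 3→1→2→4 push 6 @ unit cost 14 (adds 84)
shortest-cost path #4: 3→8→7→4 push 11 @ unit cost 16 (adds 176)
shortest-cost path #5: 3→6→2→4 push 26 @ unit cost 22 (adds 572)
total cost = 1142

Minimum cost for 83 units: 1142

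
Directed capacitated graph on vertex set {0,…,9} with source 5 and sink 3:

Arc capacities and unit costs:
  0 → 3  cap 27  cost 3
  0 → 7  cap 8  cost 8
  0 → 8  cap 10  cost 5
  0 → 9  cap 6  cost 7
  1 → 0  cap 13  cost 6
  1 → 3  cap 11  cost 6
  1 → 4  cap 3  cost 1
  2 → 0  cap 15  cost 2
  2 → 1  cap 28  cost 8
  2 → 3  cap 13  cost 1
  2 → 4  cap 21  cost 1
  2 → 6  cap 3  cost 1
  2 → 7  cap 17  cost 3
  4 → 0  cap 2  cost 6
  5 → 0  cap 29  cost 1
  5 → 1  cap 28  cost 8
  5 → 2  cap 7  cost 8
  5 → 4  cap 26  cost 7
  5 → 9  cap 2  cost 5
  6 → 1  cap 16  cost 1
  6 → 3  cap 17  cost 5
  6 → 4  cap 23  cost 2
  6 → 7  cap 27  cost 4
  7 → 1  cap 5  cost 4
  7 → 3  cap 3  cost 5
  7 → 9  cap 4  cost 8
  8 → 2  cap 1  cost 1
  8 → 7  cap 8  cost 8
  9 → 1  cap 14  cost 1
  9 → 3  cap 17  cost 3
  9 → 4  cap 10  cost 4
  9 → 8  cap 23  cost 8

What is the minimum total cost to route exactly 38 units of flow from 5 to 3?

shortest-cost path #1: 5→0→3 push 27 @ unit cost 4 (adds 108)
shortest-cost path #2: 5→9→3 push 2 @ unit cost 8 (adds 16)
shortest-cost path #3: 5→0→8→2→3 push 1 @ unit cost 8 (adds 8)
shortest-cost path #4: 5→2→3 push 7 @ unit cost 9 (adds 63)
shortest-cost path #5: 5→0→9→3 push 1 @ unit cost 11 (adds 11)
total cost = 206

Minimum cost for 38 units: 206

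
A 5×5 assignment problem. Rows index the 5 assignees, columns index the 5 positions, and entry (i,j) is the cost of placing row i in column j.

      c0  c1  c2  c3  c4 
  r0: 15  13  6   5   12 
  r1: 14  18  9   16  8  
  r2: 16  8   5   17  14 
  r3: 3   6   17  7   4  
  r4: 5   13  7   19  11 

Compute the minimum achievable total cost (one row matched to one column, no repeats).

optimal assignment: row0→col3 (cost 5), row1→col4 (cost 8), row2→col2 (cost 5), row3→col1 (cost 6), row4→col0 (cost 5)
total = 5 + 8 + 5 + 6 + 5 = 29

Minimum assignment cost: 29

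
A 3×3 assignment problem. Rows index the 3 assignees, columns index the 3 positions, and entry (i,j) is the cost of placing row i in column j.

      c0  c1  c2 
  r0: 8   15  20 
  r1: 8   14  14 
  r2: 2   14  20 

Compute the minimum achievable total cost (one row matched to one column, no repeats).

optimal assignment: row0→col1 (cost 15), row1→col2 (cost 14), row2→col0 (cost 2)
total = 15 + 14 + 2 = 31

Minimum assignment cost: 31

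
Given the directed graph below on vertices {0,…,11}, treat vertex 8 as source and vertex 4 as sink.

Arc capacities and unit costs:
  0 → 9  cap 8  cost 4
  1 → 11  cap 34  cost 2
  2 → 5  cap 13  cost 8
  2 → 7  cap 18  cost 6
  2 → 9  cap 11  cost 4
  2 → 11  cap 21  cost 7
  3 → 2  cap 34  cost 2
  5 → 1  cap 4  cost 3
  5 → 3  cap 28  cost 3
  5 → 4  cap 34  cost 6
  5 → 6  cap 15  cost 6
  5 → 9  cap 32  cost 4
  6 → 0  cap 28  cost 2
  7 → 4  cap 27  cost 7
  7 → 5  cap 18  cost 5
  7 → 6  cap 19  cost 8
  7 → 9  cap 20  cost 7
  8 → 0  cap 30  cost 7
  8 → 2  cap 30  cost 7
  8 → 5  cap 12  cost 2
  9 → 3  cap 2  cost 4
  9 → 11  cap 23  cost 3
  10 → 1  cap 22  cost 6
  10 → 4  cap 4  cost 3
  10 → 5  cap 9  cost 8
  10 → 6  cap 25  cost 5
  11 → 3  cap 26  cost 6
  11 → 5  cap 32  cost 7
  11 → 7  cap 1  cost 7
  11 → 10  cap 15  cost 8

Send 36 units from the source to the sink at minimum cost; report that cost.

shortest-cost path #1: 8→5→4 push 12 @ unit cost 8 (adds 96)
shortest-cost path #2: 8→2→7→4 push 18 @ unit cost 20 (adds 360)
shortest-cost path #3: 8→2→5→4 push 6 @ unit cost 21 (adds 126)
total cost = 582

Minimum cost for 36 units: 582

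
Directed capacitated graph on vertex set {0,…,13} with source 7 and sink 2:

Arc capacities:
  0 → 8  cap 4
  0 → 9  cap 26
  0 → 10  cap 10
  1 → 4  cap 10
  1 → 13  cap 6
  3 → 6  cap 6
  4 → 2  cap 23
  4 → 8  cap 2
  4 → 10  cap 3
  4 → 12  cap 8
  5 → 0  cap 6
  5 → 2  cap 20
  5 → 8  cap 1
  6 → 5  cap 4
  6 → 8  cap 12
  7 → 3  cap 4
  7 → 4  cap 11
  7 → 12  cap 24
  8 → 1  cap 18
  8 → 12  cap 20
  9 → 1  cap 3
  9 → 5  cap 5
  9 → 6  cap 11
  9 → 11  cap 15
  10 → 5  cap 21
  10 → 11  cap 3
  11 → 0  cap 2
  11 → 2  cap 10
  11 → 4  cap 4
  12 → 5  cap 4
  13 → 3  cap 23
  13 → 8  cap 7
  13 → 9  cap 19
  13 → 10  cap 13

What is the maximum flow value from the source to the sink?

Maximum flow value: 19

augment #1: 7→4→2 bottleneck 11, total now 11
augment #2: 7→12→5→2 bottleneck 4, total now 15
augment #3: 7→3→6→5→2 bottleneck 4, total now 19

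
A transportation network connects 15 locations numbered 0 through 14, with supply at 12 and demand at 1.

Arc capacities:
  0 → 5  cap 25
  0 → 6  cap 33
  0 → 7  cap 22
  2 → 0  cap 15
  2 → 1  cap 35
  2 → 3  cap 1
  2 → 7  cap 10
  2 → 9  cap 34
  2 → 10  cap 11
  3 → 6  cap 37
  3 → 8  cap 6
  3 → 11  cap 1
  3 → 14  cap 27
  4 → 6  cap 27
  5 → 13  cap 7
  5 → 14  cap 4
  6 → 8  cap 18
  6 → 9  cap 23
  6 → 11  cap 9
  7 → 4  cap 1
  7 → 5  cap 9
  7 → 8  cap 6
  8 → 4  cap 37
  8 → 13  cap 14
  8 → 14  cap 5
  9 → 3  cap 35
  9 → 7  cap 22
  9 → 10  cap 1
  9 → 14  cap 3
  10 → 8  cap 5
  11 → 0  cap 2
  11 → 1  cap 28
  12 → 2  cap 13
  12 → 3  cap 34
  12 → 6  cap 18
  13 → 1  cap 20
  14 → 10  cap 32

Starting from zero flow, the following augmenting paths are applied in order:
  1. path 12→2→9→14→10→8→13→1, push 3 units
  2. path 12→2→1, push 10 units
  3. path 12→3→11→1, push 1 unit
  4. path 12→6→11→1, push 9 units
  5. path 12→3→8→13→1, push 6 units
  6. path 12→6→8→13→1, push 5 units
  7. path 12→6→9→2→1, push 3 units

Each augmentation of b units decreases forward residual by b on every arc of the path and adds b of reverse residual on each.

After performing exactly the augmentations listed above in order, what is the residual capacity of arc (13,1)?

Residual capacity of (13,1): 6

after path 1 (12→2→9→14→10→8→13→1, push 3): res(13,1)=17
after path 2 (12→2→1, push 10): res(13,1)=17
after path 3 (12→3→11→1, push 1): res(13,1)=17
after path 4 (12→6→11→1, push 9): res(13,1)=17
after path 5 (12→3→8→13→1, push 6): res(13,1)=11
after path 6 (12→6→8→13→1, push 5): res(13,1)=6
after path 7 (12→6→9→2→1, push 3): res(13,1)=6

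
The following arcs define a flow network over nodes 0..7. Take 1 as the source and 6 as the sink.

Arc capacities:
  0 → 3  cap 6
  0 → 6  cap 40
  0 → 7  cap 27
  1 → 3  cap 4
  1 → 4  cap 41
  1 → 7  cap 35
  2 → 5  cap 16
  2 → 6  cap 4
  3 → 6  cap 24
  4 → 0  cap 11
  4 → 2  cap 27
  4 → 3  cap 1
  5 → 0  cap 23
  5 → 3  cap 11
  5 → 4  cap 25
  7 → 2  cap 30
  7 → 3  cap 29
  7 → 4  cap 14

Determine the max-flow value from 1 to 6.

Maximum flow value: 55

augment #1: 1→3→6 bottleneck 4, total now 4
augment #2: 1→4→0→6 bottleneck 11, total now 15
augment #3: 1→4→2→6 bottleneck 4, total now 19
augment #4: 1→4→3→6 bottleneck 1, total now 20
augment #5: 1→7→3→6 bottleneck 19, total now 39
augment #6: 1→4→2→5→0→6 bottleneck 16, total now 55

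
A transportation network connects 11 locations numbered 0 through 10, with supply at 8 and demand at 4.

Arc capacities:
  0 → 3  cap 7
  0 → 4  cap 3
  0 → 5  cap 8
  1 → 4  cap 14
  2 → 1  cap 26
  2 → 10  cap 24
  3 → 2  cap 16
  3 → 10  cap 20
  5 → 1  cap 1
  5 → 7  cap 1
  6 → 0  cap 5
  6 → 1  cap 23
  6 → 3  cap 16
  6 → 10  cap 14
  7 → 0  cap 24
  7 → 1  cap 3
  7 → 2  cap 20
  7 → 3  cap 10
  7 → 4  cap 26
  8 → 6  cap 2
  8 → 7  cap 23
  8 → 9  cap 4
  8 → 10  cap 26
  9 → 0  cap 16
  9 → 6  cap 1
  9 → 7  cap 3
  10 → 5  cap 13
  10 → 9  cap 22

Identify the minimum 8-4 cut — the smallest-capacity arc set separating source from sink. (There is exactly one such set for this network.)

augment #1: 8→7→4 push 23
augment #2: 8→6→0→4 push 2
augment #3: 8→9→0→4 push 1
augment #4: 8→9→7→4 push 3
augment #5: 8→10→5→1→4 push 1
augment #6: 8→10→5→7→1→4 push 1
augment #7: 8→10→9→6→1→4 push 1
augment #8: 8→10→9→0→6→1→4 push 2
augment #9: 8→10→9→0→3→2→1→4 push 7
max flow = 41; residual-reachable set from 8 gives S-side
cut edges (S→T): {(0,3), (0,4), (5,1), (5,7), (8,6), (8,7), (9,6), (9,7)} total cap 41

Min-cut arcs: {(0,3), (0,4), (5,1), (5,7), (8,6), (8,7), (9,6), (9,7)} (total capacity 41)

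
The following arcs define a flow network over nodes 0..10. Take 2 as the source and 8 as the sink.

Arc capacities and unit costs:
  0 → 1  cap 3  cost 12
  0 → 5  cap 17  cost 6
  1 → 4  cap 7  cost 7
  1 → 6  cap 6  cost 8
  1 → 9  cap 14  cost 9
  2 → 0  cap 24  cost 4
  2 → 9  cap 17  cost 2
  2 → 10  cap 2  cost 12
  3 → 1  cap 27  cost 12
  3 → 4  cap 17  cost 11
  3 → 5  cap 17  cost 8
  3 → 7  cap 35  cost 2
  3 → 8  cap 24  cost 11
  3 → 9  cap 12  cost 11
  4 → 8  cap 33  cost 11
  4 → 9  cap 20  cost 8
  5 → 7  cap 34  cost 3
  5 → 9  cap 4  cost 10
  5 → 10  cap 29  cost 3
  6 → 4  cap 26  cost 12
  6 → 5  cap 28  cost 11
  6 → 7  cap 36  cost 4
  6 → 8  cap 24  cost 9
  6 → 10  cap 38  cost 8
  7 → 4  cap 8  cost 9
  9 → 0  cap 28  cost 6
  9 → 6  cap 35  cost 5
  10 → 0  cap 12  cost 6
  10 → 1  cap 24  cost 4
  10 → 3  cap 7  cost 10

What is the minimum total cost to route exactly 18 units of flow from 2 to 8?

Minimum cost for 18 units: 305

shortest-cost path #1: 2→9→6→8 push 17 @ unit cost 16 (adds 272)
shortest-cost path #2: 2→10→3→8 push 1 @ unit cost 33 (adds 33)
total cost = 305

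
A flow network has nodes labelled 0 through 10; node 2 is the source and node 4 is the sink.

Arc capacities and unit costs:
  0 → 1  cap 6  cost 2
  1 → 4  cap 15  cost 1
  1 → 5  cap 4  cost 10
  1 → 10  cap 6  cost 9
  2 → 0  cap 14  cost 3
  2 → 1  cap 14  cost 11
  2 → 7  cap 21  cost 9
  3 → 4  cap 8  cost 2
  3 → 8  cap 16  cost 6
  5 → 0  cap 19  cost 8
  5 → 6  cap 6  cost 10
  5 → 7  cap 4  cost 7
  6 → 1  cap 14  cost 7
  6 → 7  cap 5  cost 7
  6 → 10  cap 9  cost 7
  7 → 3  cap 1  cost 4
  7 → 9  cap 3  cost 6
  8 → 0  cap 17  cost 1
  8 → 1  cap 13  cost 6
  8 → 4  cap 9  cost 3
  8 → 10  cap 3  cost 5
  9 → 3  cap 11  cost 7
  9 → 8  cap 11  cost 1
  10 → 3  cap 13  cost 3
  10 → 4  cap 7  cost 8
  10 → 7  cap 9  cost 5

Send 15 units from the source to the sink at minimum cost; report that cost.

Minimum cost for 15 units: 144

shortest-cost path #1: 2→0→1→4 push 6 @ unit cost 6 (adds 36)
shortest-cost path #2: 2→1→4 push 9 @ unit cost 12 (adds 108)
total cost = 144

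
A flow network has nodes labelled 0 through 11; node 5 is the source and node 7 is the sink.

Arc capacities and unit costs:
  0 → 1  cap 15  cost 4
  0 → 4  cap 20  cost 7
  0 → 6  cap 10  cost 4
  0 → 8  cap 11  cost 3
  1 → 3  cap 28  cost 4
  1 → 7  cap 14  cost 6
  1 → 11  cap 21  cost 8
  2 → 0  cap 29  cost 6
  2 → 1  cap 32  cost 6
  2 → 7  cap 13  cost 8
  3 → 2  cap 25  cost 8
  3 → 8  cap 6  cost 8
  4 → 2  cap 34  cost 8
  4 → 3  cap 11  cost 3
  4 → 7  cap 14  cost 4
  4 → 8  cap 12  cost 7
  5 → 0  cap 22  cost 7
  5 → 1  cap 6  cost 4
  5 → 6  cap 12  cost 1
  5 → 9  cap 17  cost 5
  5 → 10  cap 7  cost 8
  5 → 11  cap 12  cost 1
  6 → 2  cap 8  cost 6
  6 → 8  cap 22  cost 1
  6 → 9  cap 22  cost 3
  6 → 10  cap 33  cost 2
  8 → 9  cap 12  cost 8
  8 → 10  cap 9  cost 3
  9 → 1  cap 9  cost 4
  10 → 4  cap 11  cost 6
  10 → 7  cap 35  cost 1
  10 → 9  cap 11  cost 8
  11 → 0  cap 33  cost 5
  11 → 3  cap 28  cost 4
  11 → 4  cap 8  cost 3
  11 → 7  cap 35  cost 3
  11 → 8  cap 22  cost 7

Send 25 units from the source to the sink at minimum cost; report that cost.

shortest-cost path #1: 5→6→10→7 push 12 @ unit cost 4 (adds 48)
shortest-cost path #2: 5→11→7 push 12 @ unit cost 4 (adds 48)
shortest-cost path #3: 5→10→7 push 1 @ unit cost 9 (adds 9)
total cost = 105

Minimum cost for 25 units: 105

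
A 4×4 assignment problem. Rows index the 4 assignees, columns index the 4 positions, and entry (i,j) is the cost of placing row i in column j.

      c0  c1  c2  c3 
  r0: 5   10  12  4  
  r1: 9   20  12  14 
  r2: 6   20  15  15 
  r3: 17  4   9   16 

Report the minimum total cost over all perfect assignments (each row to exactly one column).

Minimum assignment cost: 26

optimal assignment: row0→col3 (cost 4), row1→col2 (cost 12), row2→col0 (cost 6), row3→col1 (cost 4)
total = 4 + 12 + 6 + 4 = 26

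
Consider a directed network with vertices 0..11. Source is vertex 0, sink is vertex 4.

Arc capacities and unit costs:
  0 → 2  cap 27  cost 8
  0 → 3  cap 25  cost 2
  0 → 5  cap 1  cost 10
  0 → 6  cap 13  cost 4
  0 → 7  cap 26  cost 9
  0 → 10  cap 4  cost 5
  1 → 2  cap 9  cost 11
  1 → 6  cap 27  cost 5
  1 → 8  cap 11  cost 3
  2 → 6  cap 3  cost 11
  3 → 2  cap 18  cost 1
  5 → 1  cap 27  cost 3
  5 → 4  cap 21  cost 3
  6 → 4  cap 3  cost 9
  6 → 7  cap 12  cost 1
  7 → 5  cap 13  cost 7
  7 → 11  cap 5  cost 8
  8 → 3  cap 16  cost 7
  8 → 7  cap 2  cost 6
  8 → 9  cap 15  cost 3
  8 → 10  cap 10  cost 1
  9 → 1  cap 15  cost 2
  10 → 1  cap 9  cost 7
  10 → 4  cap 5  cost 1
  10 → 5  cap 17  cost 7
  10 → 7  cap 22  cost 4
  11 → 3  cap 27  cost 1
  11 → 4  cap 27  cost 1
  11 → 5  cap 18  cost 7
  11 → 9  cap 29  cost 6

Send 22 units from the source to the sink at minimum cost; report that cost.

Minimum cost for 22 units: 297

shortest-cost path #1: 0→10→4 push 4 @ unit cost 6 (adds 24)
shortest-cost path #2: 0→5→4 push 1 @ unit cost 13 (adds 13)
shortest-cost path #3: 0→6→4 push 3 @ unit cost 13 (adds 39)
shortest-cost path #4: 0→6→7→11→4 push 5 @ unit cost 14 (adds 70)
shortest-cost path #5: 0→6→7→5→4 push 5 @ unit cost 15 (adds 75)
shortest-cost path #6: 0→7→5→4 push 4 @ unit cost 19 (adds 76)
total cost = 297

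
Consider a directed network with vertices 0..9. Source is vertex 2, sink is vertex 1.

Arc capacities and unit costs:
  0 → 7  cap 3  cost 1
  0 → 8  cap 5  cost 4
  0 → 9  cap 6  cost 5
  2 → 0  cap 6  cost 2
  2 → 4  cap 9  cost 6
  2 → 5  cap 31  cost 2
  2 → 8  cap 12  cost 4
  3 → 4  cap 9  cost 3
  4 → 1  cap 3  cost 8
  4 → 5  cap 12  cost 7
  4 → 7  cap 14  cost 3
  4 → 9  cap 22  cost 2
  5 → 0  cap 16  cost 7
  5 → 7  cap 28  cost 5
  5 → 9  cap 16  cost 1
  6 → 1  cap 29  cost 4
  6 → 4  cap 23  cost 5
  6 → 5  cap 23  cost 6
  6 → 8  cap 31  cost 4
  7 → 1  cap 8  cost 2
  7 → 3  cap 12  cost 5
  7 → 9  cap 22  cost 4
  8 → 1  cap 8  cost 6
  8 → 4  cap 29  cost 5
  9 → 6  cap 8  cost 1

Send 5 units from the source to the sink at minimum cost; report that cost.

shortest-cost path #1: 2→0→7→1 push 3 @ unit cost 5 (adds 15)
shortest-cost path #2: 2→5→9→6→1 push 2 @ unit cost 8 (adds 16)
total cost = 31

Minimum cost for 5 units: 31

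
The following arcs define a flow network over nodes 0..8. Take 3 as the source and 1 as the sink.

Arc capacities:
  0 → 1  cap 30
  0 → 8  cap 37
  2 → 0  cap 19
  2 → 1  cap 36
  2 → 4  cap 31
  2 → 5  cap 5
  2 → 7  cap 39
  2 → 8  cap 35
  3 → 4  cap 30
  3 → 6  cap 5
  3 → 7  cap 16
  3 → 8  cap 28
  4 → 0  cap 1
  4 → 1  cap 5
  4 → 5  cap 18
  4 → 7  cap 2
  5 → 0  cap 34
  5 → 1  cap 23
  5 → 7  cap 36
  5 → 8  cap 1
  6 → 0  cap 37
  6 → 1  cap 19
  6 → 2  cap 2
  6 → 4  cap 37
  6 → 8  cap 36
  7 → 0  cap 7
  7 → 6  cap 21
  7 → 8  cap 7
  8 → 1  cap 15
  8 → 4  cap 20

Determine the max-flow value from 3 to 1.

Maximum flow value: 62

augment #1: 3→4→1 bottleneck 5, total now 5
augment #2: 3→6→1 bottleneck 5, total now 10
augment #3: 3→8→1 bottleneck 15, total now 25
augment #4: 3→4→0→1 bottleneck 1, total now 26
augment #5: 3→4→5→1 bottleneck 18, total now 44
augment #6: 3→7→0→1 bottleneck 7, total now 51
augment #7: 3→7→6→1 bottleneck 9, total now 60
augment #8: 3→4→7→6→1 bottleneck 2, total now 62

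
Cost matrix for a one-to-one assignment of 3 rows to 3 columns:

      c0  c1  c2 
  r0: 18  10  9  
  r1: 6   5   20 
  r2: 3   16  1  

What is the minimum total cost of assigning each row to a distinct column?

Minimum assignment cost: 17

one of 2 optimal assignments: row0→col1 (cost 10), row1→col0 (cost 6), row2→col2 (cost 1)
total = 10 + 6 + 1 = 17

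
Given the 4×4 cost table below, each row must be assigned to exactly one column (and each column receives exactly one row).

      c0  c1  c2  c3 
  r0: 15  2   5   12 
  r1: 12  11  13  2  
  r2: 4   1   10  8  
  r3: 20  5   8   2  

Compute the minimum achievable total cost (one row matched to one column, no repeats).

one of 2 optimal assignments: row0→col1 (cost 2), row1→col3 (cost 2), row2→col0 (cost 4), row3→col2 (cost 8)
total = 2 + 2 + 4 + 8 = 16

Minimum assignment cost: 16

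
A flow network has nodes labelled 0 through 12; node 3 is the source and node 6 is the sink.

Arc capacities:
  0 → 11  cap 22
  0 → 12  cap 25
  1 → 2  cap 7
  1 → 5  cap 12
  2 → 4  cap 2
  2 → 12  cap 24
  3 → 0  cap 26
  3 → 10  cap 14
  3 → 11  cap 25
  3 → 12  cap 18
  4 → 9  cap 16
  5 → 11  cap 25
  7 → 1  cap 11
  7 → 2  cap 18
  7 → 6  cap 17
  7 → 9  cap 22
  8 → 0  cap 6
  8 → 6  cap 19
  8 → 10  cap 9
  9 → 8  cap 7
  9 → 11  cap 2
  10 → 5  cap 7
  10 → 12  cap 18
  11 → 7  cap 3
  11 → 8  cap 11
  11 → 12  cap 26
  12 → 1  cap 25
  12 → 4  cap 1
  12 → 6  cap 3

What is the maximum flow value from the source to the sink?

augment #1: 3→12→6 bottleneck 3, total now 3
augment #2: 3→11→7→6 bottleneck 3, total now 6
augment #3: 3→11→8→6 bottleneck 11, total now 17
augment #4: 3→12→4→9→8→6 bottleneck 1, total now 18
augment #5: 3→12→1→2→4→9→8→6 bottleneck 2, total now 20

Maximum flow value: 20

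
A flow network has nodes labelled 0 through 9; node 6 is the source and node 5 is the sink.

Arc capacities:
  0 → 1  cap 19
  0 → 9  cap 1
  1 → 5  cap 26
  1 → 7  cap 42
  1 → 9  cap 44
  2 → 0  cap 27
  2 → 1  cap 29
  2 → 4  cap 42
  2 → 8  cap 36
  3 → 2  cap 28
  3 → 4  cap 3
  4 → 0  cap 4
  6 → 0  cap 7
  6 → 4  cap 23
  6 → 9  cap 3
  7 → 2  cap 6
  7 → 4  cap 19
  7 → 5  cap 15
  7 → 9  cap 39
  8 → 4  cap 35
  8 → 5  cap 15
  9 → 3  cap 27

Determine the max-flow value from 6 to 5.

Maximum flow value: 14

augment #1: 6→0→1→5 bottleneck 7, total now 7
augment #2: 6→4→0→1→5 bottleneck 4, total now 11
augment #3: 6→9→3→2→1→5 bottleneck 3, total now 14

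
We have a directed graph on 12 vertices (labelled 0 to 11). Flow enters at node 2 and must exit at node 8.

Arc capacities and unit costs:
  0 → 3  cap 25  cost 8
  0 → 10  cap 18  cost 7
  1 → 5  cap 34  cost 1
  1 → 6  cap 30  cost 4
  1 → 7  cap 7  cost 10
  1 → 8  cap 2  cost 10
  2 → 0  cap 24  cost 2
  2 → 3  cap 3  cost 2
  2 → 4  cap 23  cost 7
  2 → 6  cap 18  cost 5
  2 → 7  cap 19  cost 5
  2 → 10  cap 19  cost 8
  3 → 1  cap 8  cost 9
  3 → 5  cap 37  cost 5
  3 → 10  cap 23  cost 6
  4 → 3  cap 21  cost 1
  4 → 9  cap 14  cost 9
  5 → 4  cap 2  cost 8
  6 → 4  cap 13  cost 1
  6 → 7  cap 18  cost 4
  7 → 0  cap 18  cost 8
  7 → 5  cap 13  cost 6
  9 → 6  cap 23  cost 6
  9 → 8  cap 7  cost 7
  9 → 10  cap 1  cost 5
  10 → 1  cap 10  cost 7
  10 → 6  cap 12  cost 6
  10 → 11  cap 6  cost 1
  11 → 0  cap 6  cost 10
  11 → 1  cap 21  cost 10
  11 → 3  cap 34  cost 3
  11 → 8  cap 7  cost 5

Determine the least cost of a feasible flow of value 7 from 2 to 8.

Minimum cost for 7 units: 105

shortest-cost path #1: 2→10→11→8 push 6 @ unit cost 14 (adds 84)
shortest-cost path #2: 2→3→1→8 push 1 @ unit cost 21 (adds 21)
total cost = 105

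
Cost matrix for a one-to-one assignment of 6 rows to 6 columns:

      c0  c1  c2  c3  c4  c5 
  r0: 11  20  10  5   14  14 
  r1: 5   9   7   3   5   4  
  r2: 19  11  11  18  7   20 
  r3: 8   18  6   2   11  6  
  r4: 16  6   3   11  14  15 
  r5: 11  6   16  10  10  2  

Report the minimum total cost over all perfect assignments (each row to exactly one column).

Minimum assignment cost: 31

optimal assignment: row0→col3 (cost 5), row1→col0 (cost 5), row2→col4 (cost 7), row3→col2 (cost 6), row4→col1 (cost 6), row5→col5 (cost 2)
total = 5 + 5 + 7 + 6 + 6 + 2 = 31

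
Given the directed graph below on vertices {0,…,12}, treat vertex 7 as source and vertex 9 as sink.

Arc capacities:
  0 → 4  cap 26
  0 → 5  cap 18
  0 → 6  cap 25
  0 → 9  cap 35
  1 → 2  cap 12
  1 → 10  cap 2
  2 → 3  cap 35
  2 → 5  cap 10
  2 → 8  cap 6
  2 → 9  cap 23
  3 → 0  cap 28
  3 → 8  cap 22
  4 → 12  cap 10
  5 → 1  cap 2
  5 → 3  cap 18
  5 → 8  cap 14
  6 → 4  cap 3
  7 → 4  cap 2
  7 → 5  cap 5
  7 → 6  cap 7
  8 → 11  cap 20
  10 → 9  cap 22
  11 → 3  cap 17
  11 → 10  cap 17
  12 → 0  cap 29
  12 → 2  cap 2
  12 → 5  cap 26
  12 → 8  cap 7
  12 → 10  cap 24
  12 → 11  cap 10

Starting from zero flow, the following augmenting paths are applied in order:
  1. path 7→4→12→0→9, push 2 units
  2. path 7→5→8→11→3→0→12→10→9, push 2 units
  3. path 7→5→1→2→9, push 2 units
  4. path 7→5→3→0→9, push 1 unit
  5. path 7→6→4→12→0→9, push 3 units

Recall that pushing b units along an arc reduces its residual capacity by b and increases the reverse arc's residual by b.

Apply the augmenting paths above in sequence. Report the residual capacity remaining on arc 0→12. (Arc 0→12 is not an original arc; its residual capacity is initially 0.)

Residual capacity of (0,12): 3

after path 1 (7→4→12→0→9, push 2): res(0,12)=2
after path 2 (7→5→8→11→3→0→12→10→9, push 2): res(0,12)=0
after path 3 (7→5→1→2→9, push 2): res(0,12)=0
after path 4 (7→5→3→0→9, push 1): res(0,12)=0
after path 5 (7→6→4→12→0→9, push 3): res(0,12)=3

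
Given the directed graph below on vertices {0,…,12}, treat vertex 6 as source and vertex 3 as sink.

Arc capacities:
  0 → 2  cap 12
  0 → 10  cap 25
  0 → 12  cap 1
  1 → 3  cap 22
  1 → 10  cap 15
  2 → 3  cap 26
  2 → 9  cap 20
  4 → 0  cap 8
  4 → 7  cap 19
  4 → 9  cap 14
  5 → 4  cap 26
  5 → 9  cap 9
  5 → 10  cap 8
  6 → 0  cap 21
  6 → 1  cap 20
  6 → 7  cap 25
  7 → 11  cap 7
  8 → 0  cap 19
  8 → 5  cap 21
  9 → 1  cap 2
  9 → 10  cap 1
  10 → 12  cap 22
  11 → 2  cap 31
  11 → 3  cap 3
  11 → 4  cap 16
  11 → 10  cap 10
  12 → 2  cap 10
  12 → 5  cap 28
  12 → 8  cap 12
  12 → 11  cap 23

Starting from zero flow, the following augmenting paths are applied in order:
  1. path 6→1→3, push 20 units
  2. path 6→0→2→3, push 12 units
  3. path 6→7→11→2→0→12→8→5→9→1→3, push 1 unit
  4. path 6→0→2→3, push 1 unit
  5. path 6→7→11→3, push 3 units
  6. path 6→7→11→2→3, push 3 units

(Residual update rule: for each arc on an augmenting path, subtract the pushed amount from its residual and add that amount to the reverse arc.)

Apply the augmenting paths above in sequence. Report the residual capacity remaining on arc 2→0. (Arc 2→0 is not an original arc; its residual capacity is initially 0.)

Residual capacity of (2,0): 12

after path 1 (6→1→3, push 20): res(2,0)=0
after path 2 (6→0→2→3, push 12): res(2,0)=12
after path 3 (6→7→11→2→0→12→8→5→9→1→3, push 1): res(2,0)=11
after path 4 (6→0→2→3, push 1): res(2,0)=12
after path 5 (6→7→11→3, push 3): res(2,0)=12
after path 6 (6→7→11→2→3, push 3): res(2,0)=12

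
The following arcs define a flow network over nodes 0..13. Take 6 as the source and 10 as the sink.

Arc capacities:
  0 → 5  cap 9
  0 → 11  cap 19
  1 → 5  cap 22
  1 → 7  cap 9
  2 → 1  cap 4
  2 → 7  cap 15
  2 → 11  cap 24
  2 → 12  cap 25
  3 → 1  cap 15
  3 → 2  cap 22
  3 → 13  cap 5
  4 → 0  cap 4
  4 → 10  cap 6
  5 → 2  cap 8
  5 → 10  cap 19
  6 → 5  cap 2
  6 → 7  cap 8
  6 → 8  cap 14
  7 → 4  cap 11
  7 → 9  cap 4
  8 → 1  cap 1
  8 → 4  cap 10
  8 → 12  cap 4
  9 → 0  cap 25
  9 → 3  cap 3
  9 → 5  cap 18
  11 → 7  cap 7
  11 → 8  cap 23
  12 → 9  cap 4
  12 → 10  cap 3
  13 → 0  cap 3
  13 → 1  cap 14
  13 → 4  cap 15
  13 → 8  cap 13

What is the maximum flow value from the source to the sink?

Maximum flow value: 21

augment #1: 6→5→10 bottleneck 2, total now 2
augment #2: 6→7→4→10 bottleneck 6, total now 8
augment #3: 6→8→12→10 bottleneck 3, total now 11
augment #4: 6→7→9→5→10 bottleneck 2, total now 13
augment #5: 6→8→1→5→10 bottleneck 1, total now 14
augment #6: 6→8→4→0→5→10 bottleneck 4, total now 18
augment #7: 6→8→12→9→5→10 bottleneck 1, total now 19
augment #8: 6→8→4→7→9→5→10 bottleneck 2, total now 21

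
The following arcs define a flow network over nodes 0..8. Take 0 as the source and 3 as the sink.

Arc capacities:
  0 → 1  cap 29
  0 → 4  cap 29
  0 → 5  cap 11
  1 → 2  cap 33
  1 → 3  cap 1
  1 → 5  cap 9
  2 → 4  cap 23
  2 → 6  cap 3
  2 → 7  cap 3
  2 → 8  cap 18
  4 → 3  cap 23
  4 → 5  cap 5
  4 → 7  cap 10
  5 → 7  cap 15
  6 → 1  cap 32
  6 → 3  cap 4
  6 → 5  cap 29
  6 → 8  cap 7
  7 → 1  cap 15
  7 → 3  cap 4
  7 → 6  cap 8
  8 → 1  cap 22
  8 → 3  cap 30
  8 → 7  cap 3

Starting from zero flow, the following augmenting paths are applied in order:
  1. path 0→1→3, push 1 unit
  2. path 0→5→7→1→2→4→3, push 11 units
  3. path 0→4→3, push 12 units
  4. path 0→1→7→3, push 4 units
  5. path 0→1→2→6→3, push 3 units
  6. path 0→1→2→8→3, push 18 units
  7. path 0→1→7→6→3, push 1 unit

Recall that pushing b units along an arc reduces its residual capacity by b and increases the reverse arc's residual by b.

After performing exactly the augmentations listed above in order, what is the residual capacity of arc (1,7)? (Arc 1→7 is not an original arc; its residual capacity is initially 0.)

after path 1 (0→1→3, push 1): res(1,7)=0
after path 2 (0→5→7→1→2→4→3, push 11): res(1,7)=11
after path 3 (0→4→3, push 12): res(1,7)=11
after path 4 (0→1→7→3, push 4): res(1,7)=7
after path 5 (0→1→2→6→3, push 3): res(1,7)=7
after path 6 (0→1→2→8→3, push 18): res(1,7)=7
after path 7 (0→1→7→6→3, push 1): res(1,7)=6

Residual capacity of (1,7): 6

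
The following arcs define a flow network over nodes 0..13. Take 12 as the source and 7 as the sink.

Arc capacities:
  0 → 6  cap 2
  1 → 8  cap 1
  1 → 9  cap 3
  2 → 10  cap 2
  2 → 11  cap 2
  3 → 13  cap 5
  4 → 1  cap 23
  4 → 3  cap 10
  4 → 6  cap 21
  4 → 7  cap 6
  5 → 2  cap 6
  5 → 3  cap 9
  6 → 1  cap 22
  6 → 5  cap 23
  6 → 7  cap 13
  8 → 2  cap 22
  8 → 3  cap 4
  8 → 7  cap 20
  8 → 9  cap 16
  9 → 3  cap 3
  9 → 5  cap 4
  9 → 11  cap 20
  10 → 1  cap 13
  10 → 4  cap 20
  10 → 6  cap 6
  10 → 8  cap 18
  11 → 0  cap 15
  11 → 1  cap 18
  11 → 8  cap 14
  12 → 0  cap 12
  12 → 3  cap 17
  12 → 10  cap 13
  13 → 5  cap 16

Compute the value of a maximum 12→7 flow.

Maximum flow value: 19

augment #1: 12→0→6→7 bottleneck 2, total now 2
augment #2: 12→10→4→7 bottleneck 6, total now 8
augment #3: 12→10→6→7 bottleneck 6, total now 14
augment #4: 12→10→8→7 bottleneck 1, total now 15
augment #5: 12→3→13→5→2→10→8→7 bottleneck 2, total now 17
augment #6: 12→3→13→5→2→11→8→7 bottleneck 2, total now 19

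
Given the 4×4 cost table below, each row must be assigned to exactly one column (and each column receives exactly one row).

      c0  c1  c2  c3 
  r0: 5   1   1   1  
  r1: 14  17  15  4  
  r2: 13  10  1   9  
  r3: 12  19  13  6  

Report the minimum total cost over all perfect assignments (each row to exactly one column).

Minimum assignment cost: 18

optimal assignment: row0→col1 (cost 1), row1→col3 (cost 4), row2→col2 (cost 1), row3→col0 (cost 12)
total = 1 + 4 + 1 + 12 = 18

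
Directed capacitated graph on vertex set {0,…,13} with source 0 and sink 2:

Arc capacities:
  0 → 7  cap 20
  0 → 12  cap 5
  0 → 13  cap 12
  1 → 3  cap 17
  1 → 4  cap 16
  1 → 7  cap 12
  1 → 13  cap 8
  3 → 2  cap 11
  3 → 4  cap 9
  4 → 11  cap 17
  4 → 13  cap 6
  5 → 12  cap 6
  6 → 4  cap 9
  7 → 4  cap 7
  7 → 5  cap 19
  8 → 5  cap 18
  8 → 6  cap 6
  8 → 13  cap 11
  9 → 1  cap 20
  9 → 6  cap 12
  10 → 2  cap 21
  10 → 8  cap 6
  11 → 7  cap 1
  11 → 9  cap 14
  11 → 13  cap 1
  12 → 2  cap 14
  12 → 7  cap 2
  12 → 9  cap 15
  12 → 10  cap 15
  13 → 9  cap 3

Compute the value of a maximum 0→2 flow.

augment #1: 0→12→2 bottleneck 5, total now 5
augment #2: 0→7→5→12→2 bottleneck 6, total now 11
augment #3: 0→13→9→1→3→2 bottleneck 3, total now 14
augment #4: 0→7→4→11→9→1→3→2 bottleneck 7, total now 21

Maximum flow value: 21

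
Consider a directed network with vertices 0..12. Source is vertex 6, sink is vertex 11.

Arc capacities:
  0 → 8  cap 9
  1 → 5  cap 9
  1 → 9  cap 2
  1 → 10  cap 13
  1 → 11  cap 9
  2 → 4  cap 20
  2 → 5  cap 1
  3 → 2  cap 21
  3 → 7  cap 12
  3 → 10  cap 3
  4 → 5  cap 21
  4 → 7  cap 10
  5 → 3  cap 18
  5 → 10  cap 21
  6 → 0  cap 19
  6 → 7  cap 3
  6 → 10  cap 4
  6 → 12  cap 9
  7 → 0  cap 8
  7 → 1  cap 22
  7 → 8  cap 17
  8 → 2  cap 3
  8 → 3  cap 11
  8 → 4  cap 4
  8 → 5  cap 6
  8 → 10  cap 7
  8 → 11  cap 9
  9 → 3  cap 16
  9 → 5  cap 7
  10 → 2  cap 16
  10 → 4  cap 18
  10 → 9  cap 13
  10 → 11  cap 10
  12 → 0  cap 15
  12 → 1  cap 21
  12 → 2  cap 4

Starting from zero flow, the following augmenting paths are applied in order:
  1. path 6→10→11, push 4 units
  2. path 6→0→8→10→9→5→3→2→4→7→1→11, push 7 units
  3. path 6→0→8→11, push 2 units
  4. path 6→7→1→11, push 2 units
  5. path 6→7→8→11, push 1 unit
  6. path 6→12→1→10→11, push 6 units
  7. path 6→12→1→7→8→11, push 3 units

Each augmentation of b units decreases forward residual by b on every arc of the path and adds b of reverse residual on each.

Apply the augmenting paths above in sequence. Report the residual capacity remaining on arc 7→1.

after path 1 (6→10→11, push 4): res(7,1)=22
after path 2 (6→0→8→10→9→5→3→2→4→7→1→11, push 7): res(7,1)=15
after path 3 (6→0→8→11, push 2): res(7,1)=15
after path 4 (6→7→1→11, push 2): res(7,1)=13
after path 5 (6→7→8→11, push 1): res(7,1)=13
after path 6 (6→12→1→10→11, push 6): res(7,1)=13
after path 7 (6→12→1→7→8→11, push 3): res(7,1)=16

Residual capacity of (7,1): 16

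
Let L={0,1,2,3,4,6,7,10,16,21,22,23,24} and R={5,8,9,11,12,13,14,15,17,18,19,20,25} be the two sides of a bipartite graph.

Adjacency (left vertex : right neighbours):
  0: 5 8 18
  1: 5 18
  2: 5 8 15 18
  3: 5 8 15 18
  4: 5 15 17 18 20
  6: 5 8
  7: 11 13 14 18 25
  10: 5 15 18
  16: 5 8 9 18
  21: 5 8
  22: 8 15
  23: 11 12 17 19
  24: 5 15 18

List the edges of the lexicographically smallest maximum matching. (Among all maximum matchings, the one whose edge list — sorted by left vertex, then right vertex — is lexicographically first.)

|M| = 8 (so the lex-smallest maximum matching has 8 edges)
process left vertices in ascending order; for each, take the smallest-labelled available neighbour that still permits 8 edges overall, or leave it unmatched if none does
lex-smallest matching: {0-5, 1-18, 2-8, 3-15, 4-17, 7-11, 16-9, 23-12}

Lex-smallest maximum matching: {(0,5), (1,18), (2,8), (3,15), (4,17), (7,11), (16,9), (23,12)}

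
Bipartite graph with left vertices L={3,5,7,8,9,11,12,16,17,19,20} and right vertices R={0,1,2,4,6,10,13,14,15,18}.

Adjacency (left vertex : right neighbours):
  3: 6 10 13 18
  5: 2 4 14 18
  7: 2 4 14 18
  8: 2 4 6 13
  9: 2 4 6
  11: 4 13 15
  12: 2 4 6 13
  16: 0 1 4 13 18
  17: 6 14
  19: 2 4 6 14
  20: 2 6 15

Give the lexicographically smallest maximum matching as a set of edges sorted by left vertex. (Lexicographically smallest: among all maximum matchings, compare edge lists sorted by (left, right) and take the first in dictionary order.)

Lex-smallest maximum matching: {(3,10), (5,2), (7,18), (8,4), (9,6), (11,13), (16,0), (17,14), (20,15)}

|M| = 9 (so the lex-smallest maximum matching has 9 edges)
process left vertices in ascending order; for each, take the smallest-labelled available neighbour that still permits 9 edges overall, or leave it unmatched if none does
lex-smallest matching: {3-10, 5-2, 7-18, 8-4, 9-6, 11-13, 16-0, 17-14, 20-15}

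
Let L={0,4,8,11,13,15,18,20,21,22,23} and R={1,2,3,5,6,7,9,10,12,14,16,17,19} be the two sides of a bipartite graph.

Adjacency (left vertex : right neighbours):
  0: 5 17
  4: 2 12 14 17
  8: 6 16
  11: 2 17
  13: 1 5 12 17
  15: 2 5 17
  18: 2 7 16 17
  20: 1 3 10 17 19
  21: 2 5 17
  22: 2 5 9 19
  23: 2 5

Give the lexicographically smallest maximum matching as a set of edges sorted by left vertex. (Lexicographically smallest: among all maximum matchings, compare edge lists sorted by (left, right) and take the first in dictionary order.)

|M| = 9 (so the lex-smallest maximum matching has 9 edges)
process left vertices in ascending order; for each, take the smallest-labelled available neighbour that still permits 9 edges overall, or leave it unmatched if none does
lex-smallest matching: {0-5, 4-12, 8-6, 11-2, 13-1, 15-17, 18-7, 20-3, 22-9}

Lex-smallest maximum matching: {(0,5), (4,12), (8,6), (11,2), (13,1), (15,17), (18,7), (20,3), (22,9)}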